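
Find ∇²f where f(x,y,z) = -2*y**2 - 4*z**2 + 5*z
-12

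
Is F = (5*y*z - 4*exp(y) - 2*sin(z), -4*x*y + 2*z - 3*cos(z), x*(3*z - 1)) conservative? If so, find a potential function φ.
No, ∇×F = (-3*sin(z) - 2, 5*y - 3*z - 2*cos(z) + 1, -4*y - 5*z + 4*exp(y)) ≠ 0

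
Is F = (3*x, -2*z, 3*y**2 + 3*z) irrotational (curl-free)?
No, ∇×F = (6*y + 2, 0, 0)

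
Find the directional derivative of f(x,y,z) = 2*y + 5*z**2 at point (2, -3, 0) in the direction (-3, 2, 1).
2*sqrt(14)/7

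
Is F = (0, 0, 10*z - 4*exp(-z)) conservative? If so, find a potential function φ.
Yes, F is conservative. φ = 5*z**2 + 4*exp(-z)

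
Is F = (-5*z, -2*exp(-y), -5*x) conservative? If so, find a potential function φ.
Yes, F is conservative. φ = -5*x*z + 2*exp(-y)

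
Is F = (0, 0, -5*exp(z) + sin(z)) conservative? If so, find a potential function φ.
Yes, F is conservative. φ = -5*exp(z) - cos(z)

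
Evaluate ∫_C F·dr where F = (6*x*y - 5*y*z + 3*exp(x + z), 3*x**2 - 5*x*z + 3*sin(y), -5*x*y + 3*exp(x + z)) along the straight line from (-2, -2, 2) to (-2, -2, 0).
3*exp(-2) + 37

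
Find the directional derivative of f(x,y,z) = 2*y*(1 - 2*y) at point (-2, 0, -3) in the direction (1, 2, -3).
2*sqrt(14)/7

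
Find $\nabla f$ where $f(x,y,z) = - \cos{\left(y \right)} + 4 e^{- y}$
(0, sin(y) - 4*exp(-y), 0)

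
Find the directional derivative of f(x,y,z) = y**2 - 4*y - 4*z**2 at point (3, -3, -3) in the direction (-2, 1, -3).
-41*sqrt(14)/7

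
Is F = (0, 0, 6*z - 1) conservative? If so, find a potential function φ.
Yes, F is conservative. φ = z*(3*z - 1)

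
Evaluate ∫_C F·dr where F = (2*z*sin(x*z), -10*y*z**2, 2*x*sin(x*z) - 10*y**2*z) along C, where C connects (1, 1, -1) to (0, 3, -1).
-42 + 2*cos(1)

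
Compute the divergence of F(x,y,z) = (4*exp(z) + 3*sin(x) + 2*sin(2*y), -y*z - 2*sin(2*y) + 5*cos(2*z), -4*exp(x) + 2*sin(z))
-z + 3*cos(x) - 4*cos(2*y) + 2*cos(z)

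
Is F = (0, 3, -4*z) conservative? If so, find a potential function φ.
Yes, F is conservative. φ = 3*y - 2*z**2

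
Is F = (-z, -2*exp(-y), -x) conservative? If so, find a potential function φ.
Yes, F is conservative. φ = -x*z + 2*exp(-y)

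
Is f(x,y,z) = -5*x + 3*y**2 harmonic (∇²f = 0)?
No, ∇²f = 6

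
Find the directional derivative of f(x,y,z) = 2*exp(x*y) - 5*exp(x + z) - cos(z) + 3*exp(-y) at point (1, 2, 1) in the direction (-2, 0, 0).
exp(2)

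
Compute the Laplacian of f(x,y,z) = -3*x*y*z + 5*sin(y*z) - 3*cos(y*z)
(y**2 + z**2)*(-5*sin(y*z) + 3*cos(y*z))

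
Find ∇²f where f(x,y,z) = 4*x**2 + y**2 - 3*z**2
4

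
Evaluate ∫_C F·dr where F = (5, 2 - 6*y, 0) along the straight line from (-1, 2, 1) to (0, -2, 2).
-3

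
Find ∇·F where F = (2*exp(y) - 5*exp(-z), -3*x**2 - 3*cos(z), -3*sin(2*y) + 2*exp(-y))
0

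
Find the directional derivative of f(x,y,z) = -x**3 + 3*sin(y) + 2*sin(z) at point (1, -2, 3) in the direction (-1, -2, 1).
sqrt(6)*(cos(3)/3 - cos(2) + 1/2)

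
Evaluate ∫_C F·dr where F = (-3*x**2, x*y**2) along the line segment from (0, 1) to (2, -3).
-68/3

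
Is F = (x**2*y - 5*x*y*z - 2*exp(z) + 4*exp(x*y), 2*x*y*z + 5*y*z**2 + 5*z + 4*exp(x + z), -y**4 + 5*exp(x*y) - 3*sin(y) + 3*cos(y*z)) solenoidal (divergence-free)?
No, ∇·F = 2*x*y + 2*x*z - 5*y*z + 4*y*exp(x*y) - 3*y*sin(y*z) + 5*z**2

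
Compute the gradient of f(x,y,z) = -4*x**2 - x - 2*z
(-8*x - 1, 0, -2)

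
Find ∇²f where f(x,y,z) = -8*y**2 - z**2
-18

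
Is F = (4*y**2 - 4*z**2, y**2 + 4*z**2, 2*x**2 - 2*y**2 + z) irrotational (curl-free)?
No, ∇×F = (-4*y - 8*z, -4*x - 8*z, -8*y)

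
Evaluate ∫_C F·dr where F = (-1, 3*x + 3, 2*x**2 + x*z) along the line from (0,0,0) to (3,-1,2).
11/2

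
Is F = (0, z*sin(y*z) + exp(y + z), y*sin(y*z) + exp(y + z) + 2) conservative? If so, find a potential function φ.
Yes, F is conservative. φ = 2*z + exp(y + z) - cos(y*z)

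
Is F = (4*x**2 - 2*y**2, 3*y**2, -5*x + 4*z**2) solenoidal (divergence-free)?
No, ∇·F = 8*x + 6*y + 8*z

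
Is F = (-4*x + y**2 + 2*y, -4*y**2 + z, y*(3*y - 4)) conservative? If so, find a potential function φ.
No, ∇×F = (6*y - 5, 0, -2*y - 2) ≠ 0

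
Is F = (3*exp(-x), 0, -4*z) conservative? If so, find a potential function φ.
Yes, F is conservative. φ = -2*z**2 - 3*exp(-x)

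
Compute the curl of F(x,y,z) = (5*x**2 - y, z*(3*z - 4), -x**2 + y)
(5 - 6*z, 2*x, 1)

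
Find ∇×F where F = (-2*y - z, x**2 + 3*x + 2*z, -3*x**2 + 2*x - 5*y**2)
(-10*y - 2, 6*x - 3, 2*x + 5)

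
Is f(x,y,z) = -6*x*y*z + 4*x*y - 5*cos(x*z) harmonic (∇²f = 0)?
No, ∇²f = 5*(x**2 + z**2)*cos(x*z)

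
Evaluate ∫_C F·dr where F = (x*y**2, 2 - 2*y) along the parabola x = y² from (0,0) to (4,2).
64/3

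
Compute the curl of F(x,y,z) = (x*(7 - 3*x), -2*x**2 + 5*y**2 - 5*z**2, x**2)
(10*z, -2*x, -4*x)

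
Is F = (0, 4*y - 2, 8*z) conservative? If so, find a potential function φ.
Yes, F is conservative. φ = 2*y**2 - 2*y + 4*z**2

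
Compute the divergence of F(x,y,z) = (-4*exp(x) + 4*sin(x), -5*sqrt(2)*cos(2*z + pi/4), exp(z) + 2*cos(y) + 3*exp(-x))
-4*exp(x) + exp(z) + 4*cos(x)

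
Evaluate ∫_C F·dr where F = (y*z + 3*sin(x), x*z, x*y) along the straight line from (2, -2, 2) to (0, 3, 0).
3*cos(2) + 5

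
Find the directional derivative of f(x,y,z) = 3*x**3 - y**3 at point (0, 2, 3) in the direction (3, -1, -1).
12*sqrt(11)/11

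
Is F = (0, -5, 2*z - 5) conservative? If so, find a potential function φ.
Yes, F is conservative. φ = -5*y + z**2 - 5*z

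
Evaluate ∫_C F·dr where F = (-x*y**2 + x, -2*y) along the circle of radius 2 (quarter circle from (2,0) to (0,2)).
-2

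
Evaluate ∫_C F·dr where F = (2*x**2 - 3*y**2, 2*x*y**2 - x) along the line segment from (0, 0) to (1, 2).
-1/3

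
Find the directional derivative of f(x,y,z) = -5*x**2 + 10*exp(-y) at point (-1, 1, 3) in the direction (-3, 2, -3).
5*sqrt(22)*(-3*E - 2)*exp(-1)/11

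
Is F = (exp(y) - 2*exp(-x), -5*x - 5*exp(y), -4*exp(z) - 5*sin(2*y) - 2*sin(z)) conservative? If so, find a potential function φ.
No, ∇×F = (-10*cos(2*y), 0, -exp(y) - 5) ≠ 0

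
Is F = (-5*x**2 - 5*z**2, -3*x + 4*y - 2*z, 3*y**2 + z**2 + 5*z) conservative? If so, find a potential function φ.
No, ∇×F = (6*y + 2, -10*z, -3) ≠ 0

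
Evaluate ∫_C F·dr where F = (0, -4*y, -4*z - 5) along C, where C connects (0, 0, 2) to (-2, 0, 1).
11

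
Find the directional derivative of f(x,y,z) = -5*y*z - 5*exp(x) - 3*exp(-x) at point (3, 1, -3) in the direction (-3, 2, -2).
sqrt(17)*(-9 + 40*exp(3) + 15*exp(6))*exp(-3)/17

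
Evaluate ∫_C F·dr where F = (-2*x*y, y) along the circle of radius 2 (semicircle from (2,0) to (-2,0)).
0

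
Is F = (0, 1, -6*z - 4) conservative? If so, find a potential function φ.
Yes, F is conservative. φ = y - 3*z**2 - 4*z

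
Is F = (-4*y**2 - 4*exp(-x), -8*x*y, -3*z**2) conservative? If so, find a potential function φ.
Yes, F is conservative. φ = -4*x*y**2 - z**3 + 4*exp(-x)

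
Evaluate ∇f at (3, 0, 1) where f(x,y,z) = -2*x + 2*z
(-2, 0, 2)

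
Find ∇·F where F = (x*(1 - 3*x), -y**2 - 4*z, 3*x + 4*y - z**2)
-6*x - 2*y - 2*z + 1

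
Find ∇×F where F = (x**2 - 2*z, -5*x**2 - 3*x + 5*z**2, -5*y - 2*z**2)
(-10*z - 5, -2, -10*x - 3)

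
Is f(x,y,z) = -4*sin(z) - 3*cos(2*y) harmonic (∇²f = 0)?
No, ∇²f = 4*sin(z) + 12*cos(2*y)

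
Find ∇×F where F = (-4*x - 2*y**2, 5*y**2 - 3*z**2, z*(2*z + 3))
(6*z, 0, 4*y)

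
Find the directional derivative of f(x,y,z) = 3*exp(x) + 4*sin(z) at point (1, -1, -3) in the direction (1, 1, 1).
sqrt(3)*(4*cos(3)/3 + E)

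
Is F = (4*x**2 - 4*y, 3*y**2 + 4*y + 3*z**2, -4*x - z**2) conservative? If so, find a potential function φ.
No, ∇×F = (-6*z, 4, 4) ≠ 0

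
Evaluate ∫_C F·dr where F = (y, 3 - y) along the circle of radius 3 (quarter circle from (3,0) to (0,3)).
9/2 - 9*pi/4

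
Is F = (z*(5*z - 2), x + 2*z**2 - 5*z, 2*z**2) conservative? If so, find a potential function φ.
No, ∇×F = (5 - 4*z, 10*z - 2, 1) ≠ 0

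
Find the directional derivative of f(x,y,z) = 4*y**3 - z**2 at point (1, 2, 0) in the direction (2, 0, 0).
0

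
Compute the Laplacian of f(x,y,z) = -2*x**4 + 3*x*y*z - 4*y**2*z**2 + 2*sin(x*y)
-2*x**2*sin(x*y) - 24*x**2 - 2*y**2*sin(x*y) - 8*y**2 - 8*z**2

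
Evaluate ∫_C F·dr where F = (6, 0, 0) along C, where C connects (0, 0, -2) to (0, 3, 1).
0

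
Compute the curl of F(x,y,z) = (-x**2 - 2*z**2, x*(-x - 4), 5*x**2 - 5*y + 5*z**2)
(-5, -10*x - 4*z, -2*x - 4)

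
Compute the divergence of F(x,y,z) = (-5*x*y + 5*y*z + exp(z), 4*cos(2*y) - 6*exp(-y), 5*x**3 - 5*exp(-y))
-5*y - 8*sin(2*y) + 6*exp(-y)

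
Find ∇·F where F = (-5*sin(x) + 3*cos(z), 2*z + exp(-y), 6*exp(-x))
-5*cos(x) - exp(-y)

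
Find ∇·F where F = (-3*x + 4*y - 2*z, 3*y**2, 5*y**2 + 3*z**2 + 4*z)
6*y + 6*z + 1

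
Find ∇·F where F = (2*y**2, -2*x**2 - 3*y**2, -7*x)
-6*y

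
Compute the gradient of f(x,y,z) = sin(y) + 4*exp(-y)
(0, cos(y) - 4*exp(-y), 0)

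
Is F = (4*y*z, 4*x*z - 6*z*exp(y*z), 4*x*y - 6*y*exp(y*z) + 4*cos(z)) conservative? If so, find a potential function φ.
Yes, F is conservative. φ = 4*x*y*z - 6*exp(y*z) + 4*sin(z)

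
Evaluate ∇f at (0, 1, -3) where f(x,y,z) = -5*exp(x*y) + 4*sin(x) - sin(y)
(-1, -cos(1), 0)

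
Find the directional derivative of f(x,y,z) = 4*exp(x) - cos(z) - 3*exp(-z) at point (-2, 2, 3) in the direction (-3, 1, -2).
-sqrt(14)*(exp(3)*sin(3) + 3 + 6*E)*exp(-3)/7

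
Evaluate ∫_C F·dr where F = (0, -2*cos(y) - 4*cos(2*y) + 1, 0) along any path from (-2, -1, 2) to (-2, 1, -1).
-4*sin(2) - 4*sin(1) + 2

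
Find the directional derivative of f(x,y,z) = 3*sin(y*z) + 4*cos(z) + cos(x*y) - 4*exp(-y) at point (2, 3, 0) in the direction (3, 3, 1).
3*sqrt(19)*(4 - 5*exp(3)*sin(6) + 3*exp(3))*exp(-3)/19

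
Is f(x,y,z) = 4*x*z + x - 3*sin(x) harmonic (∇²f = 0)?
No, ∇²f = 3*sin(x)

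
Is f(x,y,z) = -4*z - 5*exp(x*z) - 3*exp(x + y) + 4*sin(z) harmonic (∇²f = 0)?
No, ∇²f = -5*x**2*exp(x*z) - 5*z**2*exp(x*z) - 6*exp(x + y) - 4*sin(z)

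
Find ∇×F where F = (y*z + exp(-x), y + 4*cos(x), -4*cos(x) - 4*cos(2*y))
(8*sin(2*y), y - 4*sin(x), -z - 4*sin(x))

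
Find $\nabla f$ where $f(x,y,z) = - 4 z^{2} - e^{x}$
(-exp(x), 0, -8*z)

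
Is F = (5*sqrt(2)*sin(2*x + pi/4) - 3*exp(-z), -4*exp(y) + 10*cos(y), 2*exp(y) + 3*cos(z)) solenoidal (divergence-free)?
No, ∇·F = -4*exp(y) - 10*sin(y) - 3*sin(z) + 10*sqrt(2)*cos(2*x + pi/4)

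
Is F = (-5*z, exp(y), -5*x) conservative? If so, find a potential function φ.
Yes, F is conservative. φ = -5*x*z + exp(y)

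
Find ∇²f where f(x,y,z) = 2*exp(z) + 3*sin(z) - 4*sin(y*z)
4*y**2*sin(y*z) + 4*z**2*sin(y*z) + 2*exp(z) - 3*sin(z)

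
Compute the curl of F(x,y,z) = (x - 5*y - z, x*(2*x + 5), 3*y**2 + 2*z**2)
(6*y, -1, 4*x + 10)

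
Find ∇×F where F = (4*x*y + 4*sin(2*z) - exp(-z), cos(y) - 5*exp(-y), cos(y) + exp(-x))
(-sin(y), 8*cos(2*z) + exp(-z) + exp(-x), -4*x)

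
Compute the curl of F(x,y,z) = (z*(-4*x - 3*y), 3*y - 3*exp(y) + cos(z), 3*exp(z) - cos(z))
(sin(z), -4*x - 3*y, 3*z)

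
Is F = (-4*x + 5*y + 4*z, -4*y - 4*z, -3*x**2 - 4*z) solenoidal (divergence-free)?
No, ∇·F = -12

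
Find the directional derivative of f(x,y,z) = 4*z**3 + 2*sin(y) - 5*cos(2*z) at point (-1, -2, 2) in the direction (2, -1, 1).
sqrt(6)*(5*sin(4) - cos(2) + 24)/3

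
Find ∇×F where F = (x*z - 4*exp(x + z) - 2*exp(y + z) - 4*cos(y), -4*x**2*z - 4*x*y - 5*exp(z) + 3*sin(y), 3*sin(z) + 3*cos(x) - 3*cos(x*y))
(4*x**2 + 3*x*sin(x*y) + 5*exp(z), x - 3*y*sin(x*y) - 4*exp(x + z) - 2*exp(y + z) + 3*sin(x), -8*x*z - 4*y + 2*exp(y + z) - 4*sin(y))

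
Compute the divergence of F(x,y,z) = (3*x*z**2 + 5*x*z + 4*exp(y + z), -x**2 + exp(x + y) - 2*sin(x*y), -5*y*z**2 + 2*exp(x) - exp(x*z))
-x*exp(x*z) - 2*x*cos(x*y) - 10*y*z + 3*z**2 + 5*z + exp(x + y)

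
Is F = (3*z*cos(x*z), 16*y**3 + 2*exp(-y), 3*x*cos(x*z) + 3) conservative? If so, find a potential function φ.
Yes, F is conservative. φ = 4*y**4 + 3*z + 3*sin(x*z) - 2*exp(-y)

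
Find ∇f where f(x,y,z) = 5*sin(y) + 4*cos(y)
(0, -4*sin(y) + 5*cos(y), 0)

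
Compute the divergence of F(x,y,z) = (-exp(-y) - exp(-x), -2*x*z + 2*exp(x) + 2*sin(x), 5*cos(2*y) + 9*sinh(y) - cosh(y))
exp(-x)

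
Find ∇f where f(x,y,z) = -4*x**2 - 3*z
(-8*x, 0, -3)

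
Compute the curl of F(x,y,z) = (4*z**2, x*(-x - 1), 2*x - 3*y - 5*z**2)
(-3, 8*z - 2, -2*x - 1)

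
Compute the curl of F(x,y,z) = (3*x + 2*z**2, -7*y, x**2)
(0, -2*x + 4*z, 0)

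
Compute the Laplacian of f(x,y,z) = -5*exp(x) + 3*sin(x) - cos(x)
-5*exp(x) - 3*sin(x) + cos(x)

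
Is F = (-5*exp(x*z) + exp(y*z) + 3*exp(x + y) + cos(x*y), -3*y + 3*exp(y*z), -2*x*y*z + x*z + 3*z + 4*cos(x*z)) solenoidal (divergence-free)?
No, ∇·F = -2*x*y - 4*x*sin(x*z) + x - y*sin(x*y) - 5*z*exp(x*z) + 3*z*exp(y*z) + 3*exp(x + y)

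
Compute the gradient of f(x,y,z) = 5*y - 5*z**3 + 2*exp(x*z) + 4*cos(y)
(2*z*exp(x*z), 5 - 4*sin(y), 2*x*exp(x*z) - 15*z**2)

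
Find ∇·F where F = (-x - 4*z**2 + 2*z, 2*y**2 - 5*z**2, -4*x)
4*y - 1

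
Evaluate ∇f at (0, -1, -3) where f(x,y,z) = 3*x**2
(0, 0, 0)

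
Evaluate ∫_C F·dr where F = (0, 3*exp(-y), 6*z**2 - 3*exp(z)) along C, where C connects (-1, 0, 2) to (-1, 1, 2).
3 - 3*exp(-1)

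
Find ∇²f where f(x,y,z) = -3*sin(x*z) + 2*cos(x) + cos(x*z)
x**2*(3*sin(x*z) - cos(x*z)) + 3*z**2*sin(x*z) - z**2*cos(x*z) - 2*cos(x)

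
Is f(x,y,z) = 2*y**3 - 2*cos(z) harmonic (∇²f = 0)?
No, ∇²f = 12*y + 2*cos(z)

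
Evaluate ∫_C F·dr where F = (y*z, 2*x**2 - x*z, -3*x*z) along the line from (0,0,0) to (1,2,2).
-8/3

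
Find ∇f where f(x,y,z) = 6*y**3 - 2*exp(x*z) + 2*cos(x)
(-2*z*exp(x*z) - 2*sin(x), 18*y**2, -2*x*exp(x*z))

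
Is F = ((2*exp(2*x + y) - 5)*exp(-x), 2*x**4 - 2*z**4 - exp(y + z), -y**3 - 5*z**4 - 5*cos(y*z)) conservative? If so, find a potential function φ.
No, ∇×F = (-3*y**2 + 8*z**3 + 5*z*sin(y*z) + exp(y + z), 0, 8*x**3 - 2*exp(x + y)) ≠ 0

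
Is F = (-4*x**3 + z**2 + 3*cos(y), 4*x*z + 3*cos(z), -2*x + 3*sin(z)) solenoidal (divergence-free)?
No, ∇·F = -12*x**2 + 3*cos(z)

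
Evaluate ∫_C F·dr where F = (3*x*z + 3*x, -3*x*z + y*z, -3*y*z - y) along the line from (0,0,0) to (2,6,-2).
-20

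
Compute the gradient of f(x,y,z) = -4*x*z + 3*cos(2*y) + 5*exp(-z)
(-4*z, -6*sin(2*y), -4*x - 5*exp(-z))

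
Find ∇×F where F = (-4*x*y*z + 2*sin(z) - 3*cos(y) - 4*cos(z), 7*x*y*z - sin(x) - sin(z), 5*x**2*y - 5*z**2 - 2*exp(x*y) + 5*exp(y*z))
(5*x**2 - 7*x*y - 2*x*exp(x*y) + 5*z*exp(y*z) + cos(z), -14*x*y + 2*y*exp(x*y) + 4*sin(z) + 2*cos(z), 4*x*z + 7*y*z - 3*sin(y) - cos(x))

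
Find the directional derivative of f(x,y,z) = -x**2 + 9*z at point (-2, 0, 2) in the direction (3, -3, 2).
15*sqrt(22)/11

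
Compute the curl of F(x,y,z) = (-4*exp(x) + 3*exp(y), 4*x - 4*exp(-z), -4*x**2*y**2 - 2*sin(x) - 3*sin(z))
(-8*x**2*y - 4*exp(-z), 8*x*y**2 + 2*cos(x), 4 - 3*exp(y))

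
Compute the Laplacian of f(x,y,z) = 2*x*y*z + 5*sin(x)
-5*sin(x)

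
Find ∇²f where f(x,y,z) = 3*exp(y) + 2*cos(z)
3*exp(y) - 2*cos(z)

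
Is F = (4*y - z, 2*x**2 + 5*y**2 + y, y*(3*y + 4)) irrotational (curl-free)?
No, ∇×F = (6*y + 4, -1, 4*x - 4)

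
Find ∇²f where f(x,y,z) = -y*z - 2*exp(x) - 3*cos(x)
-2*exp(x) + 3*cos(x)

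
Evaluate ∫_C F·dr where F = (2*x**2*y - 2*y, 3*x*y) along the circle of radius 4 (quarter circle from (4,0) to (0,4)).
64 - 24*pi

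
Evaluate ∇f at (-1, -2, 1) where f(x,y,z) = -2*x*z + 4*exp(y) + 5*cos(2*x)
(-2 + 10*sin(2), 4*exp(-2), 2)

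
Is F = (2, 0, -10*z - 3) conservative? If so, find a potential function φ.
Yes, F is conservative. φ = 2*x - 5*z**2 - 3*z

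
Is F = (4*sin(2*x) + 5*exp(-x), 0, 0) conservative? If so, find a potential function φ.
Yes, F is conservative. φ = -2*cos(2*x) - 5*exp(-x)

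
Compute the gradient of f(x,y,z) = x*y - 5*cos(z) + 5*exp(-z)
(y, x, 5*sin(z) - 5*exp(-z))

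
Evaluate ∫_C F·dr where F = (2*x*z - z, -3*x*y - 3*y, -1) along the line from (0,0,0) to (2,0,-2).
-4/3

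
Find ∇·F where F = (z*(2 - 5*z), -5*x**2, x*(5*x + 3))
0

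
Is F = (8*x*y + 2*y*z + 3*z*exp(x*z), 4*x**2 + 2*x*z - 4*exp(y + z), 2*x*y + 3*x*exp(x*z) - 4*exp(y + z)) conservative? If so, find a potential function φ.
Yes, F is conservative. φ = 4*x**2*y + 2*x*y*z + 3*exp(x*z) - 4*exp(y + z)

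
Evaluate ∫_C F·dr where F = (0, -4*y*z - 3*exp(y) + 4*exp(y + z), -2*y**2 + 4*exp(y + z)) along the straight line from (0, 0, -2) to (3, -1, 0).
-4*exp(-2) + exp(-1) + 3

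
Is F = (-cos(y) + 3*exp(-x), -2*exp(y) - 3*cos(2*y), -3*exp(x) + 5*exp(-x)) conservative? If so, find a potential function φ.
No, ∇×F = (0, 3*exp(x) + 5*exp(-x), -sin(y)) ≠ 0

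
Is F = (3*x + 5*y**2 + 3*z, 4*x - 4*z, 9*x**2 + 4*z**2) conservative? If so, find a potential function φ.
No, ∇×F = (4, 3 - 18*x, 4 - 10*y) ≠ 0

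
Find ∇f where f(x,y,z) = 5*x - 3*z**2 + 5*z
(5, 0, 5 - 6*z)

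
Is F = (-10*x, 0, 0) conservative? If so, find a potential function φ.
Yes, F is conservative. φ = -5*x**2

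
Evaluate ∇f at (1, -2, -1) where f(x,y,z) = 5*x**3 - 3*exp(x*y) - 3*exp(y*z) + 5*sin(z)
(6*exp(-2) + 15, 6*sinh(2), 5*cos(1) + 6*exp(2))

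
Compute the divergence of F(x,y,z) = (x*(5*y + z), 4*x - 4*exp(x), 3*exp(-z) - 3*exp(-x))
5*y + z - 3*exp(-z)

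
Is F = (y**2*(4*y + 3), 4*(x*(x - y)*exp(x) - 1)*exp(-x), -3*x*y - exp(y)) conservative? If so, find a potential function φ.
No, ∇×F = (-3*x - exp(y), 3*y, 8*x - 12*y**2 - 10*y + 4*exp(-x)) ≠ 0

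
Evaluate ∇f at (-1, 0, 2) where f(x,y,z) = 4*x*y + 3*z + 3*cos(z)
(0, -4, 3 - 3*sin(2))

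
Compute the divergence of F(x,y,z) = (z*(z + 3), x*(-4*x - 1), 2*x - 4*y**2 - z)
-1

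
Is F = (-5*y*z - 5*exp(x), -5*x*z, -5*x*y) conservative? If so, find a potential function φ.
Yes, F is conservative. φ = -5*x*y*z - 5*exp(x)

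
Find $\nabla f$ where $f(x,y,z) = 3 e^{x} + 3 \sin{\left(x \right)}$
(3*exp(x) + 3*cos(x), 0, 0)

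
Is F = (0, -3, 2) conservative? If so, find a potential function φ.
Yes, F is conservative. φ = -3*y + 2*z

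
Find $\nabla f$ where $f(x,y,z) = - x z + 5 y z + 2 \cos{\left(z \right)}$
(-z, 5*z, -x + 5*y - 2*sin(z))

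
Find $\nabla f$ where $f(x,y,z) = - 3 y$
(0, -3, 0)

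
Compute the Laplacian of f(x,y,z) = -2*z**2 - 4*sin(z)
4*sin(z) - 4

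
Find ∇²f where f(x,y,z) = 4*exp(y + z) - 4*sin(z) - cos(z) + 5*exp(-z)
8*exp(y + z) + 4*sin(z) + cos(z) + 5*exp(-z)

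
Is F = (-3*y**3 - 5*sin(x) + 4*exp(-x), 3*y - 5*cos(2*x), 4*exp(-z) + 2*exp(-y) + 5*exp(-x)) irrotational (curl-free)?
No, ∇×F = (-2*exp(-y), 5*exp(-x), 9*y**2 + 10*sin(2*x))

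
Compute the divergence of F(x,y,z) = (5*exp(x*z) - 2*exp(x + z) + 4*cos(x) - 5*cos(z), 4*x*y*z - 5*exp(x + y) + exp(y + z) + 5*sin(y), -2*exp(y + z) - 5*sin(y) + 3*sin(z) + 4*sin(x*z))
4*x*z + 4*x*cos(x*z) + 5*z*exp(x*z) - 5*exp(x + y) - 2*exp(x + z) - exp(y + z) - 4*sin(x) + 5*cos(y) + 3*cos(z)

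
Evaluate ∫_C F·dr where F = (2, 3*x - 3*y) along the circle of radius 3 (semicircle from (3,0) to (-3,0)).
-12 + 27*pi/2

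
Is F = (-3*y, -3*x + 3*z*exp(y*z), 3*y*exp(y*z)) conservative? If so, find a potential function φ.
Yes, F is conservative. φ = -3*x*y + 3*exp(y*z)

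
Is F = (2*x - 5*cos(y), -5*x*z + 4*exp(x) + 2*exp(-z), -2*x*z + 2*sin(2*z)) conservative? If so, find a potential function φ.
No, ∇×F = (5*x + 2*exp(-z), 2*z, -5*z + 4*exp(x) - 5*sin(y)) ≠ 0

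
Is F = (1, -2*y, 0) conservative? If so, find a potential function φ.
Yes, F is conservative. φ = x - y**2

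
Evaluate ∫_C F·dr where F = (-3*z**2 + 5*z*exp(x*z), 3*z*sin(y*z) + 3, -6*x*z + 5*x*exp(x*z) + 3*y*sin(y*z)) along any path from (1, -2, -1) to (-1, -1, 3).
-5*exp(-1) + 3*cos(2) + 5*exp(-3) - 3*cos(3) + 33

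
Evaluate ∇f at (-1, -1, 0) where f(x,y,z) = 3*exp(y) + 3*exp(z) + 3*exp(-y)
(0, -6*sinh(1), 3)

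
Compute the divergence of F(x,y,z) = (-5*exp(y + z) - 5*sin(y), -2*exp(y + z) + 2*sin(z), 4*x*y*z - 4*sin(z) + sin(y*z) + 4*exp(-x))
4*x*y + y*cos(y*z) - 2*exp(y + z) - 4*cos(z)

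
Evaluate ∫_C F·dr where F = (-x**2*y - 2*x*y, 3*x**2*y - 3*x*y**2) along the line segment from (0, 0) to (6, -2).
300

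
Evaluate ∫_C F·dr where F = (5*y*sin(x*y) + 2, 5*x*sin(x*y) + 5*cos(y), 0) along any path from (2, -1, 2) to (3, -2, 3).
5*sqrt(2)*cos(pi/4 + 2) - 5*cos(6) + 2 + 5*sin(1)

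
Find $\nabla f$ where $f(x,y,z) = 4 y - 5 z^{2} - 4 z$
(0, 4, -10*z - 4)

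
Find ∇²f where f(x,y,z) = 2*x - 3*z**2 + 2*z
-6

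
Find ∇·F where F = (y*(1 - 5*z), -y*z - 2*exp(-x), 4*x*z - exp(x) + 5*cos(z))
4*x - z - 5*sin(z)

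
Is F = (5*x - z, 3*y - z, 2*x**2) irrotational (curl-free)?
No, ∇×F = (1, -4*x - 1, 0)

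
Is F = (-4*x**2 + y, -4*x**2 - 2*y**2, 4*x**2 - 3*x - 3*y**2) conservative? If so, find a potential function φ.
No, ∇×F = (-6*y, 3 - 8*x, -8*x - 1) ≠ 0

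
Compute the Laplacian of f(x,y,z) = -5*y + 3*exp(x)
3*exp(x)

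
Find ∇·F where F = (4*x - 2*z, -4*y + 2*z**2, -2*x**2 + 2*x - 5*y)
0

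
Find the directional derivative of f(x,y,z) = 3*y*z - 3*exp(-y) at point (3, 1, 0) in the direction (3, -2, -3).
3*sqrt(22)*(-3*E - 2)*exp(-1)/22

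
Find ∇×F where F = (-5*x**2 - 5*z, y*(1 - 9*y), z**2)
(0, -5, 0)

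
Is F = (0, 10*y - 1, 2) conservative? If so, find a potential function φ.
Yes, F is conservative. φ = 5*y**2 - y + 2*z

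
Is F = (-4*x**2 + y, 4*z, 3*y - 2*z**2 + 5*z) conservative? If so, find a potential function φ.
No, ∇×F = (-1, 0, -1) ≠ 0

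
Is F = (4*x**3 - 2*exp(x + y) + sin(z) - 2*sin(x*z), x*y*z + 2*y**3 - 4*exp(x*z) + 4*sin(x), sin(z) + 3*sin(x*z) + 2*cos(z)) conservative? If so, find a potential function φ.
No, ∇×F = (x*(-y + 4*exp(x*z)), -2*x*cos(x*z) - 3*z*cos(x*z) + cos(z), y*z - 4*z*exp(x*z) + 2*exp(x + y) + 4*cos(x)) ≠ 0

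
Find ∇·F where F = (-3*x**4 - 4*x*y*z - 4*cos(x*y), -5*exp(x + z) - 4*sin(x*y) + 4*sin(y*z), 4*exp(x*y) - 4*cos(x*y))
-12*x**3 - 4*x*cos(x*y) - 4*y*z + 4*y*sin(x*y) + 4*z*cos(y*z)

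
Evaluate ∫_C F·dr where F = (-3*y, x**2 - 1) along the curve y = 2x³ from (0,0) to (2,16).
-8/5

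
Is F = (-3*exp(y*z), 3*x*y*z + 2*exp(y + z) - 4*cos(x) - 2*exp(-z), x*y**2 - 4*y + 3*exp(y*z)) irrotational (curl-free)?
No, ∇×F = (-x*y + 3*z*exp(y*z) - 2*exp(y + z) - 4 - 2*exp(-z), y*(-y - 3*exp(y*z)), 3*y*z + 3*z*exp(y*z) + 4*sin(x))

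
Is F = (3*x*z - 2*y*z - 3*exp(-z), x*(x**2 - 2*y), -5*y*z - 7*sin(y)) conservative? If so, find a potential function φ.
No, ∇×F = (-5*z - 7*cos(y), 3*x - 2*y + 3*exp(-z), 3*x**2 - 2*y + 2*z) ≠ 0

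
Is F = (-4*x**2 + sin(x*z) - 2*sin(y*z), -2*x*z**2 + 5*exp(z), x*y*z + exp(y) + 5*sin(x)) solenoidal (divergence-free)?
No, ∇·F = x*y - 8*x + z*cos(x*z)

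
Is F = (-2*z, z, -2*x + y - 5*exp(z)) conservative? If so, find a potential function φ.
Yes, F is conservative. φ = -2*x*z + y*z - 5*exp(z)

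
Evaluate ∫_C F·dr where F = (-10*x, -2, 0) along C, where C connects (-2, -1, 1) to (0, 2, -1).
14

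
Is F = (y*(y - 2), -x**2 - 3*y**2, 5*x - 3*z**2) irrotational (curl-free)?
No, ∇×F = (0, -5, -2*x - 2*y + 2)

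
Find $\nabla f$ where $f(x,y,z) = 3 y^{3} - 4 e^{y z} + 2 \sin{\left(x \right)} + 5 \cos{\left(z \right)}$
(2*cos(x), 9*y**2 - 4*z*exp(y*z), -4*y*exp(y*z) - 5*sin(z))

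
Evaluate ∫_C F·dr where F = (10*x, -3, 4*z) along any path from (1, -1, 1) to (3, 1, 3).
50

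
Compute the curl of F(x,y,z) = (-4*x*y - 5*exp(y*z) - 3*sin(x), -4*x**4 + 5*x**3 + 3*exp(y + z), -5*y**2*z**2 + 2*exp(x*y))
(2*x*exp(x*y) - 10*y*z**2 - 3*exp(y + z), y*(-2*exp(x*y) - 5*exp(y*z)), -16*x**3 + 15*x**2 + 4*x + 5*z*exp(y*z))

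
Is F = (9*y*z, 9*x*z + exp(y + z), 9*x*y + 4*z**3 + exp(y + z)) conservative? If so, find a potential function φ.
Yes, F is conservative. φ = 9*x*y*z + z**4 + exp(y + z)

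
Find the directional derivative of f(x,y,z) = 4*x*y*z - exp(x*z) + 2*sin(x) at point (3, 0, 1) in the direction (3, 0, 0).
-exp(3) + 2*cos(3)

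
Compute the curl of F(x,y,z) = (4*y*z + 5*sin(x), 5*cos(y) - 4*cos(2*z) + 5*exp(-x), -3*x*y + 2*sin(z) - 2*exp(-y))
(-3*x - 8*sin(2*z) + 2*exp(-y), 7*y, -4*z - 5*exp(-x))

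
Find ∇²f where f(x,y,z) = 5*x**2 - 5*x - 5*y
10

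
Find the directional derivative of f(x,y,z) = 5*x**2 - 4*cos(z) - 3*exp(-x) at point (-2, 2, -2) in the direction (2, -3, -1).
sqrt(14)*(-20 + 2*sin(2) + 3*exp(2))/7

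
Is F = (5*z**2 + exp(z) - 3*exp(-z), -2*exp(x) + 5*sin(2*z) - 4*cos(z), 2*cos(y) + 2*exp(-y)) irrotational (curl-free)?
No, ∇×F = (-2*sin(y) - 4*sin(z) - 10*cos(2*z) - 2*exp(-y), 10*z + exp(z) + 3*exp(-z), -2*exp(x))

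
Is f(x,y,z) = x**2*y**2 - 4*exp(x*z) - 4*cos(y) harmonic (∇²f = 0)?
No, ∇²f = -4*x**2*exp(x*z) + 2*x**2 + 2*y**2 - 4*z**2*exp(x*z) + 4*cos(y)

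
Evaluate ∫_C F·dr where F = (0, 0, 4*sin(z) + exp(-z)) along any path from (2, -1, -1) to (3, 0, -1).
0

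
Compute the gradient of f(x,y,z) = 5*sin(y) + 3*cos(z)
(0, 5*cos(y), -3*sin(z))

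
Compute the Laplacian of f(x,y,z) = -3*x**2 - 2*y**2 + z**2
-8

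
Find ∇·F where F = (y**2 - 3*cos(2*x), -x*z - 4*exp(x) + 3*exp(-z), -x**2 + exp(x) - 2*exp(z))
-2*exp(z) + 6*sin(2*x)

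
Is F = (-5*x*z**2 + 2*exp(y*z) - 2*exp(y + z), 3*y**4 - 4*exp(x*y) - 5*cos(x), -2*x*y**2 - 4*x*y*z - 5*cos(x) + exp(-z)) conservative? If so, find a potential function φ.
No, ∇×F = (4*x*(-y - z), -10*x*z + 2*y**2 + 4*y*z + 2*y*exp(y*z) - 2*exp(y + z) - 5*sin(x), -4*y*exp(x*y) - 2*z*exp(y*z) + 2*exp(y + z) + 5*sin(x)) ≠ 0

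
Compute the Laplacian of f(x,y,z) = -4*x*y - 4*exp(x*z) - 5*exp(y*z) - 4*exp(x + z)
-4*x**2*exp(x*z) - 5*y**2*exp(y*z) - 4*z**2*exp(x*z) - 5*z**2*exp(y*z) - 8*exp(x + z)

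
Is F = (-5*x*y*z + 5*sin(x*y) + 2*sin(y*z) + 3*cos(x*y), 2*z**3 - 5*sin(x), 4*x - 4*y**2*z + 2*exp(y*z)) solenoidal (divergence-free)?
No, ∇·F = y*(-4*y - 5*z + 2*exp(y*z) - 3*sin(x*y) + 5*cos(x*y))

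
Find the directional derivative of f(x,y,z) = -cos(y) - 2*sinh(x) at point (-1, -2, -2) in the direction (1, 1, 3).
-sqrt(11)*(sin(2) + 2*cosh(1))/11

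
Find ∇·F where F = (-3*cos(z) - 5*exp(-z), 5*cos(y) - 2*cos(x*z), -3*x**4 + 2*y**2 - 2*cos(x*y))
-5*sin(y)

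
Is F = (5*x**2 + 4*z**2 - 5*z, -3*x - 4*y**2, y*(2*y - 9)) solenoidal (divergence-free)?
No, ∇·F = 10*x - 8*y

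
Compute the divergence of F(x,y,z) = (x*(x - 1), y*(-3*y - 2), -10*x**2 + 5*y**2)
2*x - 6*y - 3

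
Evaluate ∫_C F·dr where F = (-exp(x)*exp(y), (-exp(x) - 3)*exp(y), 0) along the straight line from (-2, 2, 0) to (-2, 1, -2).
-3*E - exp(-1) + 1 + 3*exp(2)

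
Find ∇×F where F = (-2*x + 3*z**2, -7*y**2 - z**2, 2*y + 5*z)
(2*z + 2, 6*z, 0)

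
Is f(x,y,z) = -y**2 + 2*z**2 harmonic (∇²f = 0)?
No, ∇²f = 2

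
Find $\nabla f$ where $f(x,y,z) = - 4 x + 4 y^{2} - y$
(-4, 8*y - 1, 0)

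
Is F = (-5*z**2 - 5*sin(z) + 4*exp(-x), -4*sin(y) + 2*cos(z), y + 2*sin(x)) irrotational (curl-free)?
No, ∇×F = (2*sin(z) + 1, -10*z - 2*cos(x) - 5*cos(z), 0)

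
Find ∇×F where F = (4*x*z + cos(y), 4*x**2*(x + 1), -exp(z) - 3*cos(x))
(0, 4*x - 3*sin(x), 12*x**2 + 8*x + sin(y))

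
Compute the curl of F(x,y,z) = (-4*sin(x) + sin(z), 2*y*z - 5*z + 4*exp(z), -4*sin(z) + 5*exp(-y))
(-2*y - 4*exp(z) + 5 - 5*exp(-y), cos(z), 0)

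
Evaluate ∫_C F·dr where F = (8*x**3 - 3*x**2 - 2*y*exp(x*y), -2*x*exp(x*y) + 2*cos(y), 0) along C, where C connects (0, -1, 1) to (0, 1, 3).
4*sin(1)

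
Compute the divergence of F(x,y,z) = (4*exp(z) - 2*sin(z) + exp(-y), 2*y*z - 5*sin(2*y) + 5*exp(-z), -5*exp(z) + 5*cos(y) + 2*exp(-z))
2*z - 5*exp(z) - 10*cos(2*y) - 2*exp(-z)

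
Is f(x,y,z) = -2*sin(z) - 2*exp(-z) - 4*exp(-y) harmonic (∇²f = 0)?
No, ∇²f = 2*sin(z) - 2*exp(-z) - 4*exp(-y)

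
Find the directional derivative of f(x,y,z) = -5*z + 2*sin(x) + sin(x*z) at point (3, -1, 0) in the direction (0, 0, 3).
-2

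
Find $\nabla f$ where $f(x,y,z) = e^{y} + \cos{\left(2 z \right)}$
(0, exp(y), -2*sin(2*z))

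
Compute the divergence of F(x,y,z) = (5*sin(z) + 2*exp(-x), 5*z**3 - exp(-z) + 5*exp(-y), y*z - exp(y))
y - 5*exp(-y) - 2*exp(-x)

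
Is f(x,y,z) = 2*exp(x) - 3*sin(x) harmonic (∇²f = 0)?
No, ∇²f = 2*exp(x) + 3*sin(x)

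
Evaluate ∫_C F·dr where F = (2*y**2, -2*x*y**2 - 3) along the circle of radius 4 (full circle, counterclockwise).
-128*pi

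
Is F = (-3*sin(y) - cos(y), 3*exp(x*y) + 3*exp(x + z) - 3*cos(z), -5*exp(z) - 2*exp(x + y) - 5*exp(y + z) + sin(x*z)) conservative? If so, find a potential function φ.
No, ∇×F = (-2*exp(x + y) - 3*exp(x + z) - 5*exp(y + z) - 3*sin(z), -z*cos(x*z) + 2*exp(x + y), 3*y*exp(x*y) + 3*exp(x + z) - sin(y) + 3*cos(y)) ≠ 0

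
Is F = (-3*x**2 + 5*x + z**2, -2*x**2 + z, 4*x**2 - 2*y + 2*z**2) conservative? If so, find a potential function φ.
No, ∇×F = (-3, -8*x + 2*z, -4*x) ≠ 0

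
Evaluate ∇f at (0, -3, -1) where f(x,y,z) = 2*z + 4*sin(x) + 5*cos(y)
(4, 5*sin(3), 2)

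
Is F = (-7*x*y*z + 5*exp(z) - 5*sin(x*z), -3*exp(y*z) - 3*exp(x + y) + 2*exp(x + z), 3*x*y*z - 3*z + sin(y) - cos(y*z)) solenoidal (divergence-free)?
No, ∇·F = 3*x*y - 7*y*z + y*sin(y*z) - 3*z*exp(y*z) - 5*z*cos(x*z) - 3*exp(x + y) - 3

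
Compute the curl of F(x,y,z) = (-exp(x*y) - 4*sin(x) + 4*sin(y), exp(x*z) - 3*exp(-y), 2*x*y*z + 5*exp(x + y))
(2*x*z - x*exp(x*z) + 5*exp(x + y), -2*y*z - 5*exp(x + y), x*exp(x*y) + z*exp(x*z) - 4*cos(y))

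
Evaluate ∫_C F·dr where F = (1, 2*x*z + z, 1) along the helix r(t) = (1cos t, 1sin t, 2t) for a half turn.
-6 + 2*pi + pi**2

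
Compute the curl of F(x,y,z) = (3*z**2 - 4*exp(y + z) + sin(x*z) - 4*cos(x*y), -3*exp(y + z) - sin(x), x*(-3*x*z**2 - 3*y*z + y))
(-x*(3*z - 1) + 3*exp(y + z), 6*x*z**2 + x*cos(x*z) + 3*y*z - y + 6*z - 4*exp(y + z), -4*x*sin(x*y) + 4*exp(y + z) - cos(x))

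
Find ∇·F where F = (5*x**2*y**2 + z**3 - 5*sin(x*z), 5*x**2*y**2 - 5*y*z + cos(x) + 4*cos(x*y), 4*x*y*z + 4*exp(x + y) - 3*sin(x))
10*x**2*y + 10*x*y**2 + 4*x*y - 4*x*sin(x*y) - 5*z*cos(x*z) - 5*z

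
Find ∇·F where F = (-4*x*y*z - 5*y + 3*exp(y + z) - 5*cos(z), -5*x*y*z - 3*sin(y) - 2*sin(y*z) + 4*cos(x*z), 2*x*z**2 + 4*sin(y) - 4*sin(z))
-x*z - 4*y*z - 2*z*cos(y*z) - 3*cos(y) - 4*cos(z)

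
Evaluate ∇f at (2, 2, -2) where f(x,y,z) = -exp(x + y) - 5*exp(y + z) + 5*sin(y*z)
(-exp(4), -exp(4) - 5 - 10*cos(4), 10*cos(4) - 5)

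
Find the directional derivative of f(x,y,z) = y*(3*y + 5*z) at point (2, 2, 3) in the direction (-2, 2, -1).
44/3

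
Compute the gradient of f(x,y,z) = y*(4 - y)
(0, 4 - 2*y, 0)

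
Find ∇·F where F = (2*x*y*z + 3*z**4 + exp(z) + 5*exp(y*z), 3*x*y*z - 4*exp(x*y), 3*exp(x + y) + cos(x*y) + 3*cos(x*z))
3*x*z - 4*x*exp(x*y) - 3*x*sin(x*z) + 2*y*z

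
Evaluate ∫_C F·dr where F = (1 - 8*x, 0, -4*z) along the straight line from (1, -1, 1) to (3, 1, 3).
-46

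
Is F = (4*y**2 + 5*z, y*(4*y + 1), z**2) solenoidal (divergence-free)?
No, ∇·F = 8*y + 2*z + 1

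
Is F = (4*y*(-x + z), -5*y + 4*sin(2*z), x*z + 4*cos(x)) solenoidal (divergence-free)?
No, ∇·F = x - 4*y - 5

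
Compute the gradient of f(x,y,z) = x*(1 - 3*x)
(1 - 6*x, 0, 0)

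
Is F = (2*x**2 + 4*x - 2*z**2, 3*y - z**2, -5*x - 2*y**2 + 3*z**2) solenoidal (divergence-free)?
No, ∇·F = 4*x + 6*z + 7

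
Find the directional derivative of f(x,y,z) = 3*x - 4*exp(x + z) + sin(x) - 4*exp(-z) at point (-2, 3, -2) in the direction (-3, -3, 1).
sqrt(19)*(-3*(cos(2) + 3)*exp(4) + 8 + 4*exp(6))*exp(-4)/19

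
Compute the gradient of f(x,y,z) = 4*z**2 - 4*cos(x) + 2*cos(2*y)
(4*sin(x), -4*sin(2*y), 8*z)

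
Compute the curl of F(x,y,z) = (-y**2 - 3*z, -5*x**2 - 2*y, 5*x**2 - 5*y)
(-5, -10*x - 3, -10*x + 2*y)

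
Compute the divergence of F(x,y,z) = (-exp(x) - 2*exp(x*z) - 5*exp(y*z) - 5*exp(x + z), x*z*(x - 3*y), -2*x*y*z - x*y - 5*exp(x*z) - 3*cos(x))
-2*x*y - 3*x*z - 5*x*exp(x*z) - 2*z*exp(x*z) - exp(x) - 5*exp(x + z)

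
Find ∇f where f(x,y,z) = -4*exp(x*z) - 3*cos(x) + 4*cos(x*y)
(-4*y*sin(x*y) - 4*z*exp(x*z) + 3*sin(x), -4*x*sin(x*y), -4*x*exp(x*z))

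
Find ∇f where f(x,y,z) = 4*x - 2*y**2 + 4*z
(4, -4*y, 4)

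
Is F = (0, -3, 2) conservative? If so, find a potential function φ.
Yes, F is conservative. φ = -3*y + 2*z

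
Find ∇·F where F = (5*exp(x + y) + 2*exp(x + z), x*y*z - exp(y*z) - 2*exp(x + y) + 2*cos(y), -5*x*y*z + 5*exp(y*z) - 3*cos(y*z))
-5*x*y + x*z + 5*y*exp(y*z) + 3*y*sin(y*z) - z*exp(y*z) + 3*exp(x + y) + 2*exp(x + z) - 2*sin(y)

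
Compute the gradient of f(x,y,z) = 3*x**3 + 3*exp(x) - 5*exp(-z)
(9*x**2 + 3*exp(x), 0, 5*exp(-z))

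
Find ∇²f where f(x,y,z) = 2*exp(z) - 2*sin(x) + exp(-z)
2*exp(z) + 2*sin(x) + exp(-z)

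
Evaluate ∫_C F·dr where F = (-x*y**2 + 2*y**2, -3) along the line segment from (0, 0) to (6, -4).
-68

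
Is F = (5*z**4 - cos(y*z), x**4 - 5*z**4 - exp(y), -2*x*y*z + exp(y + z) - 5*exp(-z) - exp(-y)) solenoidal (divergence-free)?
No, ∇·F = -2*x*y - exp(y) + exp(y + z) + 5*exp(-z)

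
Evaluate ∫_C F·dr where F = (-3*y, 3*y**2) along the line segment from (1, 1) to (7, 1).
-18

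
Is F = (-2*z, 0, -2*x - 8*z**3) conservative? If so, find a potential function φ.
Yes, F is conservative. φ = 2*z*(-x - z**3)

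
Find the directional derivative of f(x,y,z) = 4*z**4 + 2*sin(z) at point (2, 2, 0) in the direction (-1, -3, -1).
-2*sqrt(11)/11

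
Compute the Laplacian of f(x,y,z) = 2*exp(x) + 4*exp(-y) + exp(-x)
2*exp(x) + 4*exp(-y) + exp(-x)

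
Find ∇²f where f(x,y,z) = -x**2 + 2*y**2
2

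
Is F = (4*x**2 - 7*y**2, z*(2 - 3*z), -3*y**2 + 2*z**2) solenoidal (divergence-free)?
No, ∇·F = 8*x + 4*z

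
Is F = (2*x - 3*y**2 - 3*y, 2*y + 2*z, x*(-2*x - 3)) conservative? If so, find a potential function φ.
No, ∇×F = (-2, 4*x + 3, 6*y + 3) ≠ 0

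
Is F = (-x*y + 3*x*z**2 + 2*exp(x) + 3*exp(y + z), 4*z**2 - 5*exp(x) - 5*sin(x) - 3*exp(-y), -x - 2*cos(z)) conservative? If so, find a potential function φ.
No, ∇×F = (-8*z, 6*x*z + 3*exp(y + z) + 1, x - 5*exp(x) - 3*exp(y + z) - 5*cos(x)) ≠ 0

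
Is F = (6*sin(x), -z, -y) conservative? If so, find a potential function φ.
Yes, F is conservative. φ = -y*z - 6*cos(x)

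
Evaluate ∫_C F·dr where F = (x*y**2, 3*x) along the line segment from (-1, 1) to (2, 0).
-7/4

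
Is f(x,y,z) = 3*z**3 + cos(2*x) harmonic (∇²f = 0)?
No, ∇²f = 18*z - 4*cos(2*x)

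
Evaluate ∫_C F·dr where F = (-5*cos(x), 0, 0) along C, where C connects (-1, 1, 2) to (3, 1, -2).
-5*sin(1) - 5*sin(3)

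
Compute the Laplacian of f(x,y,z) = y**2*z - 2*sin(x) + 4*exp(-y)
2*z + 2*sin(x) + 4*exp(-y)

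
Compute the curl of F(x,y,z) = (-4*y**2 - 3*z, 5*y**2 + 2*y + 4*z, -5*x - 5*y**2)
(-10*y - 4, 2, 8*y)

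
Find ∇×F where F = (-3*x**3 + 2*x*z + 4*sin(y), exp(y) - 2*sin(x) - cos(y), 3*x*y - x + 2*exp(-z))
(3*x, 2*x - 3*y + 1, -2*cos(x) - 4*cos(y))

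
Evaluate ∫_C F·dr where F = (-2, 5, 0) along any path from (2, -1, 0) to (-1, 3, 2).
26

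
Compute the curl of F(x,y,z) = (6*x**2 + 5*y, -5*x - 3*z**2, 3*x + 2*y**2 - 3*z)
(4*y + 6*z, -3, -10)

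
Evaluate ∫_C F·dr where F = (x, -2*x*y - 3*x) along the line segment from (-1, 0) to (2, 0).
3/2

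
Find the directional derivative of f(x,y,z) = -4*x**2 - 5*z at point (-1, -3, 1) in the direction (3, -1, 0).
12*sqrt(10)/5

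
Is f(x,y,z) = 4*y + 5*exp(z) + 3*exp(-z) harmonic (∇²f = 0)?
No, ∇²f = 5*exp(z) + 3*exp(-z)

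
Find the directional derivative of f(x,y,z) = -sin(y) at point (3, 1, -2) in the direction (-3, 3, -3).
-sqrt(3)*cos(1)/3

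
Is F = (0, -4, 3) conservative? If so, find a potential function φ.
Yes, F is conservative. φ = -4*y + 3*z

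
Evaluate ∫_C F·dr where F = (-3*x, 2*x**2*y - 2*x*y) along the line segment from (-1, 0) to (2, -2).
-5/2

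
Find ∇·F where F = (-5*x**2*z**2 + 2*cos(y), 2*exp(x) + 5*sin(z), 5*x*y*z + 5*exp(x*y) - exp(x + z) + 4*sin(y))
5*x*y - 10*x*z**2 - exp(x + z)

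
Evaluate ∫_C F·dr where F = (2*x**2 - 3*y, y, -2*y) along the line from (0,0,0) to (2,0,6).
16/3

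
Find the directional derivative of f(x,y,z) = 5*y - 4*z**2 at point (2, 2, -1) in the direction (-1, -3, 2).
sqrt(14)/14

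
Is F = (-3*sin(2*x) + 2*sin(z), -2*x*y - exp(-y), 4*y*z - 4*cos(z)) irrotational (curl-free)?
No, ∇×F = (4*z, 2*cos(z), -2*y)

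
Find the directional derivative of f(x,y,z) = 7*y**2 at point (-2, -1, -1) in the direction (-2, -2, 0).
7*sqrt(2)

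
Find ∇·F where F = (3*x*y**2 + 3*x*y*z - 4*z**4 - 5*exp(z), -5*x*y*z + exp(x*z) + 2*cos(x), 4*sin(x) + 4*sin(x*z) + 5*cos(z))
-5*x*z + 4*x*cos(x*z) + 3*y**2 + 3*y*z - 5*sin(z)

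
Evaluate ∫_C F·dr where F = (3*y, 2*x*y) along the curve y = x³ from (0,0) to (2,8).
852/7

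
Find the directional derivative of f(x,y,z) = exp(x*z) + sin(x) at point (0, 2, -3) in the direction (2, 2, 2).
-2*sqrt(3)/3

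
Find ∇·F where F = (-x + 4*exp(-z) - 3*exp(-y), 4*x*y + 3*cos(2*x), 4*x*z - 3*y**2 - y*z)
8*x - y - 1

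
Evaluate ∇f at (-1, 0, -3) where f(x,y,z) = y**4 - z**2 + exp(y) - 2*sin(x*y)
(0, 3, 6)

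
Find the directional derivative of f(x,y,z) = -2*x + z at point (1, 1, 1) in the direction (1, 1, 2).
0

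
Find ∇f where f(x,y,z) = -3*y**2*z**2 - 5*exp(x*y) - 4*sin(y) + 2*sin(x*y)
(y*(-5*exp(x*y) + 2*cos(x*y)), -5*x*exp(x*y) + 2*x*cos(x*y) - 6*y*z**2 - 4*cos(y), -6*y**2*z)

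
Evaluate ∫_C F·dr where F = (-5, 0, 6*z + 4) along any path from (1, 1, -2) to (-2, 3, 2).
31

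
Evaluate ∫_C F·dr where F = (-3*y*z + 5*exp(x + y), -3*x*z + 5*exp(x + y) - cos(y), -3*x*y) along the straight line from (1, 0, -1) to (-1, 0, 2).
-10*sinh(1)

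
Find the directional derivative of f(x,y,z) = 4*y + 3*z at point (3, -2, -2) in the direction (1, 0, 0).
0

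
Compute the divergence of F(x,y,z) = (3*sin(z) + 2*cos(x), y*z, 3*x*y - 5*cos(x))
z - 2*sin(x)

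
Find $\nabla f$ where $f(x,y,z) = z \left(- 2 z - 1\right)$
(0, 0, -4*z - 1)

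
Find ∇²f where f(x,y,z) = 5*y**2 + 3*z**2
16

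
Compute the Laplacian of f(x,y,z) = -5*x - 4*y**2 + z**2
-6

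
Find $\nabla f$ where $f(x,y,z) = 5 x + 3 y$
(5, 3, 0)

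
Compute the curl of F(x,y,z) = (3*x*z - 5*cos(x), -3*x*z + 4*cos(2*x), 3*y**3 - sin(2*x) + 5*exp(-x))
(3*x + 9*y**2, 3*x + 2*cos(2*x) + 5*exp(-x), -3*z - 8*sin(2*x))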